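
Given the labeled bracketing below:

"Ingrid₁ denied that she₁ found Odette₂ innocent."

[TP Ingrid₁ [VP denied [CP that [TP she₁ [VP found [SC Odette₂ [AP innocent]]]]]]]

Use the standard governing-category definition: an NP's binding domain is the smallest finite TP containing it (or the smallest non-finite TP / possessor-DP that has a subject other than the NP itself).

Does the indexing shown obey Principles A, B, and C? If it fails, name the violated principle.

grammatical

The two coindexed NPs are *Ingrid₁* and *she₁*.
*she₁* is a pronoun; nothing c-commands it within its binding domain (the embedded TP.), so Principle B holds trivially.
*Ingrid₁* is an R-expression; *she₁* does not c-command it, and no other NP shares its index, so Principle C is satisfied.
All principles are respected.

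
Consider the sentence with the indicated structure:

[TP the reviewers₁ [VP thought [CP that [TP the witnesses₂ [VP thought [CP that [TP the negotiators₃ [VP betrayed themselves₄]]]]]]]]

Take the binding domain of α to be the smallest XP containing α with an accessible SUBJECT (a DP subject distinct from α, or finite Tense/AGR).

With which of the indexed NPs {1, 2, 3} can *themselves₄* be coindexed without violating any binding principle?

*themselves* is an anaphor, so Principle A applies: it must be bound in its binding domain.
Binding domain of *themselves₄*: the embedded TP, whose subject is the negotiators₃.
*the reviewers₁* c-commands the anaphor but is outside its binding domain → cannot satisfy Principle A.
*the witnesses₂* c-commands the anaphor but is outside its binding domain → cannot satisfy Principle A.
*the negotiators₃* c-commands the anaphor within its binding domain → licit binder.

{3}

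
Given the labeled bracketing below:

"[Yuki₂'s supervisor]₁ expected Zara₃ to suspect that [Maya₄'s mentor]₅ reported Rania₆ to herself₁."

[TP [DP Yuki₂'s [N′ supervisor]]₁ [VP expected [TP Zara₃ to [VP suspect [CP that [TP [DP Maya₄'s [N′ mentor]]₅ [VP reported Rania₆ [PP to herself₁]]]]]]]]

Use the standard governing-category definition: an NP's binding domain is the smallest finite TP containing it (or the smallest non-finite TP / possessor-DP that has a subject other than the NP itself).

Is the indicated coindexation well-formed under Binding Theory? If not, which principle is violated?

The two coindexed NPs are *[Yuki₂'s supervisor]₁* and *herself₁*.
*herself₁* is an anaphor. Principle A requires it to be bound within its binding domain — the embedded TP, whose subject is [Maya₄'s mentor]₅.
Within that domain it is c-commanded by *[Maya₄'s mentor]₅*, *Rania₆*, none of which share its index.
*[Yuki₂'s supervisor]₁* does c-command the anaphor, but from outside its binding domain.
The anaphor is unbound in its domain → Principle A violation.

Principle A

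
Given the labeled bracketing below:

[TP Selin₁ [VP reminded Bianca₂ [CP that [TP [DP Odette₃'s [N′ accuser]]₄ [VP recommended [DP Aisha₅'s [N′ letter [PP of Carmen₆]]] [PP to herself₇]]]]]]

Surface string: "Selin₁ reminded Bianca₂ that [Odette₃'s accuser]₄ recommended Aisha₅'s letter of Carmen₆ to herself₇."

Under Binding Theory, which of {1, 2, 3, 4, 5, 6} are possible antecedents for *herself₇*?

{4}

*herself* is an anaphor, so Principle A applies: it must be bound in its binding domain.
Binding domain of *herself₇*: the embedded TP, whose subject is [Odette₃'s accuser]₄.
*Selin₁* c-commands the anaphor but is outside its binding domain → cannot satisfy Principle A.
*Bianca₂* c-commands the anaphor but is outside its binding domain → cannot satisfy Principle A.
*Odette₃* does not c-command the anaphor → cannot bind it.
*[Odette₃'s accuser]₄* c-commands the anaphor within its binding domain → licit binder.
*Aisha₅* does not c-command the anaphor → cannot bind it.
*Carmen₆* does not c-command the anaphor → cannot bind it.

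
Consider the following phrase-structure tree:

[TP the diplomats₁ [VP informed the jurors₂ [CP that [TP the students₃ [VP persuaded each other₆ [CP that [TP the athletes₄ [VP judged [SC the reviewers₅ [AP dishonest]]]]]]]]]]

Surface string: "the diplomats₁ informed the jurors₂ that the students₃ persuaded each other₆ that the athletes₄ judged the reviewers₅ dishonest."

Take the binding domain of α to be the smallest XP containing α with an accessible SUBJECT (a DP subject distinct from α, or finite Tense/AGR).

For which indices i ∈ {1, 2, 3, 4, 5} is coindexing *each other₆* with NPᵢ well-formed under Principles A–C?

*each other* is an anaphor, so Principle A applies: it must be bound in its binding domain.
Binding domain of *each other₆*: the embedded TP, whose subject is the students₃.
*the diplomats₁* c-commands the anaphor but is outside its binding domain → cannot satisfy Principle A.
*the jurors₂* c-commands the anaphor but is outside its binding domain → cannot satisfy Principle A.
*the students₃* c-commands the anaphor within its binding domain → licit binder.
*the athletes₄* does not c-command the anaphor → cannot bind it.
*the reviewers₅* does not c-command the anaphor → cannot bind it.

{3}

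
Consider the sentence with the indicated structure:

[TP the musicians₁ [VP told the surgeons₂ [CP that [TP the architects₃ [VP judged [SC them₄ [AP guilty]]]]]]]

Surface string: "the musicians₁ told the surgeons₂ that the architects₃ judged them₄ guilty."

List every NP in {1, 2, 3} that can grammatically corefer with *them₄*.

{1, 2}

*them* is a pronoun, so Principle B applies: it must be free in its binding domain.
Binding domain of *them₄*: the embedded TP, whose subject is the architects₃.
*the musicians₁* c-commands the pronoun but from outside its binding domain, and is not c-commanded by it → coindexation permitted.
*the surgeons₂* c-commands the pronoun but from outside its binding domain, and is not c-commanded by it → coindexation permitted.
*the architects₃* c-commands the pronoun within its binding domain → coindexation would violate Principle B.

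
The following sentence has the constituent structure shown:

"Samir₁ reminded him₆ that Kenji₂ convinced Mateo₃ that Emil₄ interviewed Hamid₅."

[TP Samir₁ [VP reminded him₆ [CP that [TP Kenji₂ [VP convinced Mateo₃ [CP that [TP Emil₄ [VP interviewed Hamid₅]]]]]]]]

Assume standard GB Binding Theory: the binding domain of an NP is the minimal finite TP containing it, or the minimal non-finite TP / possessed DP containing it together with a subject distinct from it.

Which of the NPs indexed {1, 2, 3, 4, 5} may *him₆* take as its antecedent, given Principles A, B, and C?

*him* is a pronoun, so Principle B applies: it must be free in its binding domain.
Binding domain of *him₆*: the matrix TP, whose subject is Samir₁.
*Samir₁* c-commands the pronoun within its binding domain → coindexation would violate Principle B.
*Kenji₂*: the pronoun c-commands this R-expression → coindexation would violate Principle C on *Kenji₂*.
*Mateo₃*: the pronoun c-commands this R-expression → coindexation would violate Principle C on *Mateo₃*.
*Emil₄*: the pronoun c-commands this R-expression → coindexation would violate Principle C on *Emil₄*.
*Hamid₅*: the pronoun c-commands this R-expression → coindexation would violate Principle C on *Hamid₅*.

none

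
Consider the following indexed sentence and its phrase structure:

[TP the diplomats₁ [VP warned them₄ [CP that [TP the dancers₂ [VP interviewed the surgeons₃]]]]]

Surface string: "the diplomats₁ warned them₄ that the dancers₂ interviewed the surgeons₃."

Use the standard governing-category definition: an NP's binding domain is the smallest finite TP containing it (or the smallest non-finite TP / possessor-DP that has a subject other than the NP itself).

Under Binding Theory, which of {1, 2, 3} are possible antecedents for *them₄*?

*them* is a pronoun, so Principle B applies: it must be free in its binding domain.
Binding domain of *them₄*: the matrix TP, whose subject is the diplomats₁.
*the diplomats₁* c-commands the pronoun within its binding domain → coindexation would violate Principle B.
*the dancers₂*: the pronoun c-commands this R-expression → coindexation would violate Principle C on *the dancers₂*.
*the surgeons₃*: the pronoun c-commands this R-expression → coindexation would violate Principle C on *the surgeons₃*.

none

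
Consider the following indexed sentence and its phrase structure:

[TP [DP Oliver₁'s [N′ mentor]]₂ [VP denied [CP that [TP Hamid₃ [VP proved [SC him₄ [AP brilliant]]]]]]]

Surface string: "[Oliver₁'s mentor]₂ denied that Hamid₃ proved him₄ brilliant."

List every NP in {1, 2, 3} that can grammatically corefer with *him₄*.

{1, 2}

*him* is a pronoun, so Principle B applies: it must be free in its binding domain.
Binding domain of *him₄*: the embedded TP, whose subject is Hamid₃.
*Oliver₁* and the pronoun do not c-command one another → neither Principle B nor Principle C is at stake; coindexation permitted.
*[Oliver₁'s mentor]₂* c-commands the pronoun but from outside its binding domain, and is not c-commanded by it → coindexation permitted.
*Hamid₃* c-commands the pronoun within its binding domain → coindexation would violate Principle B.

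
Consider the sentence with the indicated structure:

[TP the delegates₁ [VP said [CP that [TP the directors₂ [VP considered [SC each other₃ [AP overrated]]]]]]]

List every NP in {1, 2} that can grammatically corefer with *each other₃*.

{2}

*each other* is an anaphor, so Principle A applies: it must be bound in its binding domain.
Binding domain of *each other₃*: the embedded TP, whose subject is the directors₂.
*the delegates₁* c-commands the anaphor but is outside its binding domain → cannot satisfy Principle A.
*the directors₂* c-commands the anaphor within its binding domain → licit binder.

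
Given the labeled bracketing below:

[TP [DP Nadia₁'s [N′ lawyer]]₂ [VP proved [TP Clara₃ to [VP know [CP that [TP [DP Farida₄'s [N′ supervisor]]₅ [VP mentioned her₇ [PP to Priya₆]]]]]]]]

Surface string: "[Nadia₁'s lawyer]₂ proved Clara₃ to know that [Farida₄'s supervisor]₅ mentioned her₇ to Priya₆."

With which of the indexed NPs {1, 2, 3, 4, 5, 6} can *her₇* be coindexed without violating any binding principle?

{1, 2, 3, 4}

*her* is a pronoun, so Principle B applies: it must be free in its binding domain.
Binding domain of *her₇*: the embedded TP, whose subject is [Farida₄'s supervisor]₅.
*Nadia₁* and the pronoun do not c-command one another → neither Principle B nor Principle C is at stake; coindexation permitted.
*[Nadia₁'s lawyer]₂* c-commands the pronoun but from outside its binding domain, and is not c-commanded by it → coindexation permitted.
*Clara₃* c-commands the pronoun but from outside its binding domain, and is not c-commanded by it → coindexation permitted.
*Farida₄* and the pronoun do not c-command one another → neither Principle B nor Principle C is at stake; coindexation permitted.
*[Farida₄'s supervisor]₅* c-commands the pronoun within its binding domain → coindexation would violate Principle B.
*Priya₆*: the pronoun c-commands this R-expression → coindexation would violate Principle C on *Priya₆*.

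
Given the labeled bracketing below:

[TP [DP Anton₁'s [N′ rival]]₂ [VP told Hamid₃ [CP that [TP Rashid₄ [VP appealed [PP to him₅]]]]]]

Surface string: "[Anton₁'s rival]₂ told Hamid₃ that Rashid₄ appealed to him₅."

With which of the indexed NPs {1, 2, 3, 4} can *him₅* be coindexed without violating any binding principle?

*him* is a pronoun, so Principle B applies: it must be free in its binding domain.
Binding domain of *him₅*: the embedded TP, whose subject is Rashid₄.
*Anton₁* and the pronoun do not c-command one another → neither Principle B nor Principle C is at stake; coindexation permitted.
*[Anton₁'s rival]₂* c-commands the pronoun but from outside its binding domain, and is not c-commanded by it → coindexation permitted.
*Hamid₃* c-commands the pronoun but from outside its binding domain, and is not c-commanded by it → coindexation permitted.
*Rashid₄* c-commands the pronoun within its binding domain → coindexation would violate Principle B.

{1, 2, 3}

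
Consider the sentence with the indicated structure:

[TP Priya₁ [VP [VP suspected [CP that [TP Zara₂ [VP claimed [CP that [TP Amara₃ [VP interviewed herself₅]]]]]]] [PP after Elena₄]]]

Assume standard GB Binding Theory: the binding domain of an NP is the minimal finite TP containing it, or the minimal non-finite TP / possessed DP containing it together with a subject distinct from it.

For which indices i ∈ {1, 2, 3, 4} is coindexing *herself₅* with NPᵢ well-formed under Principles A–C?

*herself* is an anaphor, so Principle A applies: it must be bound in its binding domain.
Binding domain of *herself₅*: the embedded TP, whose subject is Amara₃.
*Priya₁* c-commands the anaphor but is outside its binding domain → cannot satisfy Principle A.
*Zara₂* c-commands the anaphor but is outside its binding domain → cannot satisfy Principle A.
*Amara₃* c-commands the anaphor within its binding domain → licit binder.
*Elena₄* does not c-command the anaphor → cannot bind it.

{3}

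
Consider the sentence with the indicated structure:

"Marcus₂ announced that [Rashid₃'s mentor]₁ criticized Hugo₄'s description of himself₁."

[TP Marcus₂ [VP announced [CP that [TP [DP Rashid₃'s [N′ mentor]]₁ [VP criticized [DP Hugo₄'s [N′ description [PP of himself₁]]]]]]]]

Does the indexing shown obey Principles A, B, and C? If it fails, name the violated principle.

The two coindexed NPs are *[Rashid₃'s mentor]₁* and *himself₁*.
*himself₁* is an anaphor. Principle A requires it to be bound within its binding domain — the possessed DP, whose subject is Hugo₄.
Within that domain it is c-commanded by *Hugo₄*, which does not share its index.
*[Rashid₃'s mentor]₁* does c-command the anaphor, but from outside its binding domain.
The anaphor is unbound in its domain → Principle A violation.

Principle A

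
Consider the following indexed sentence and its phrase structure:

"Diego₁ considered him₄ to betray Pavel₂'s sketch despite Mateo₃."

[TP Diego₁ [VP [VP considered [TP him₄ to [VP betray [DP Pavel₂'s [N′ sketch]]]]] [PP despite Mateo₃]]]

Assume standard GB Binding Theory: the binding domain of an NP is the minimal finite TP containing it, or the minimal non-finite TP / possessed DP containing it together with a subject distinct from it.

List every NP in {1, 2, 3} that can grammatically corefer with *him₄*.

*him* is a pronoun, so Principle B applies: it must be free in its binding domain.
Binding domain of *him₄*: the matrix TP, whose subject is Diego₁.
*Diego₁* c-commands the pronoun within its binding domain → coindexation would violate Principle B.
*Pavel₂*: the pronoun c-commands this R-expression → coindexation would violate Principle C on *Pavel₂*.
*Mateo₃* and the pronoun do not c-command one another → neither Principle B nor Principle C is at stake; coindexation permitted.

{3}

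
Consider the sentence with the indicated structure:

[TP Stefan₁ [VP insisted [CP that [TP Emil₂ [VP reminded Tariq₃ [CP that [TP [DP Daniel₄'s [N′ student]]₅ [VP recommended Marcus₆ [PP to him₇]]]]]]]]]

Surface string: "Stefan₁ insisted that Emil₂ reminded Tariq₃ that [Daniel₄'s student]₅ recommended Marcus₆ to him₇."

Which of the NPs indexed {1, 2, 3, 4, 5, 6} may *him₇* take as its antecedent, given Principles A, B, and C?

*him* is a pronoun, so Principle B applies: it must be free in its binding domain.
Binding domain of *him₇*: the embedded TP, whose subject is [Daniel₄'s student]₅.
*Stefan₁* c-commands the pronoun but from outside its binding domain, and is not c-commanded by it → coindexation permitted.
*Emil₂* c-commands the pronoun but from outside its binding domain, and is not c-commanded by it → coindexation permitted.
*Tariq₃* c-commands the pronoun but from outside its binding domain, and is not c-commanded by it → coindexation permitted.
*Daniel₄* and the pronoun do not c-command one another → neither Principle B nor Principle C is at stake; coindexation permitted.
*[Daniel₄'s student]₅* c-commands the pronoun within its binding domain → coindexation would violate Principle B.
*Marcus₆* c-commands the pronoun within its binding domain → coindexation would violate Principle B.

{1, 2, 3, 4}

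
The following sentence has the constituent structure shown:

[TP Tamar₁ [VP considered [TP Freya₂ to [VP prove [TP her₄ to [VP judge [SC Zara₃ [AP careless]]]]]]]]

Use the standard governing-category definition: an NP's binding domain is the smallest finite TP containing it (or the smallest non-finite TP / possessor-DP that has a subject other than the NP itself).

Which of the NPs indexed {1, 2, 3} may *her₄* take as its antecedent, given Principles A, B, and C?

{1}

*her* is a pronoun, so Principle B applies: it must be free in its binding domain.
Binding domain of *her₄*: the embedded TP, whose subject is Freya₂.
*Tamar₁* c-commands the pronoun but from outside its binding domain, and is not c-commanded by it → coindexation permitted.
*Freya₂* c-commands the pronoun within its binding domain → coindexation would violate Principle B.
*Zara₃*: the pronoun c-commands this R-expression → coindexation would violate Principle C on *Zara₃*.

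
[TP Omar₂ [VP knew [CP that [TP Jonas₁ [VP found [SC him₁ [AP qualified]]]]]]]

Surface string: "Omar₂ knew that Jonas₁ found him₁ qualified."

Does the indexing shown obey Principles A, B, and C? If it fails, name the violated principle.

The two coindexed NPs are *Jonas₁* and *him₁*.
*him₁* is a pronoun. Its binding domain is the embedded TP, whose subject is Jonas₁.
*Jonas₁* c-commands it within that domain and carries the same index.
The pronoun is locally bound → Principle B violation.

Principle B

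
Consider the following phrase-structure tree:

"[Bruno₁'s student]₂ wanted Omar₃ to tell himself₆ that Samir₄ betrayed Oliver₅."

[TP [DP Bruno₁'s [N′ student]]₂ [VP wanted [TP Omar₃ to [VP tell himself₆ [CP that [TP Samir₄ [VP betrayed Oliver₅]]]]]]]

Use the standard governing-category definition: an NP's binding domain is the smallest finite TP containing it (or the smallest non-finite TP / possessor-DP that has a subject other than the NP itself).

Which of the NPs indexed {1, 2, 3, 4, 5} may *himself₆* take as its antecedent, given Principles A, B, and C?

*himself* is an anaphor, so Principle A applies: it must be bound in its binding domain.
Binding domain of *himself₆*: the embedded TP, whose subject is Omar₃.
*Bruno₁* does not c-command the anaphor → cannot bind it.
*[Bruno₁'s student]₂* c-commands the anaphor but is outside its binding domain → cannot satisfy Principle A.
*Omar₃* c-commands the anaphor within its binding domain → licit binder.
*Samir₄* does not c-command the anaphor → cannot bind it.
*Oliver₅* does not c-command the anaphor → cannot bind it.

{3}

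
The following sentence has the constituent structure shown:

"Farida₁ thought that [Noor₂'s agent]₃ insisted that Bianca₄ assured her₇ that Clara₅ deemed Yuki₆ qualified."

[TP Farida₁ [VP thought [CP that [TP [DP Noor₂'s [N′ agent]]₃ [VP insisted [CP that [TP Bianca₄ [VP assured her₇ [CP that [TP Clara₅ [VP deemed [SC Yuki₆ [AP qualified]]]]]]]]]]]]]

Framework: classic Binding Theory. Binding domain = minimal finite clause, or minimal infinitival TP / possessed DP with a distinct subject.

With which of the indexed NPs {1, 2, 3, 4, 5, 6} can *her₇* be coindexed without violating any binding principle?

{1, 2, 3}

*her* is a pronoun, so Principle B applies: it must be free in its binding domain.
Binding domain of *her₇*: the embedded TP, whose subject is Bianca₄.
*Farida₁* c-commands the pronoun but from outside its binding domain, and is not c-commanded by it → coindexation permitted.
*Noor₂* and the pronoun do not c-command one another → neither Principle B nor Principle C is at stake; coindexation permitted.
*[Noor₂'s agent]₃* c-commands the pronoun but from outside its binding domain, and is not c-commanded by it → coindexation permitted.
*Bianca₄* c-commands the pronoun within its binding domain → coindexation would violate Principle B.
*Clara₅*: the pronoun c-commands this R-expression → coindexation would violate Principle C on *Clara₅*.
*Yuki₆*: the pronoun c-commands this R-expression → coindexation would violate Principle C on *Yuki₆*.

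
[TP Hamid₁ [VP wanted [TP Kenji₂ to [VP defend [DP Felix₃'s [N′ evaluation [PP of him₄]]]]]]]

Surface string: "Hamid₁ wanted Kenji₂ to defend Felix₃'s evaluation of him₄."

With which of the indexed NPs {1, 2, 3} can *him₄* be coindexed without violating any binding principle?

{1, 2}

*him* is a pronoun, so Principle B applies: it must be free in its binding domain.
Binding domain of *him₄*: the possessed DP, whose subject is Felix₃.
*Hamid₁* c-commands the pronoun but from outside its binding domain, and is not c-commanded by it → coindexation permitted.
*Kenji₂* c-commands the pronoun but from outside its binding domain, and is not c-commanded by it → coindexation permitted.
*Felix₃* c-commands the pronoun within its binding domain → coindexation would violate Principle B.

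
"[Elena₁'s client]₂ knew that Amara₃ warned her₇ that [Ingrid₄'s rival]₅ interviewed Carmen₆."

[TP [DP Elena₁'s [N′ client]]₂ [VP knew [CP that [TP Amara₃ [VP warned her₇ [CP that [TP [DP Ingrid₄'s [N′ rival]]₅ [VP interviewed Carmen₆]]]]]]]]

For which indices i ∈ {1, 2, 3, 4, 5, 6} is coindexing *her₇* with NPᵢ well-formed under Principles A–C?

{1, 2}

*her* is a pronoun, so Principle B applies: it must be free in its binding domain.
Binding domain of *her₇*: the embedded TP, whose subject is Amara₃.
*Elena₁* and the pronoun do not c-command one another → neither Principle B nor Principle C is at stake; coindexation permitted.
*[Elena₁'s client]₂* c-commands the pronoun but from outside its binding domain, and is not c-commanded by it → coindexation permitted.
*Amara₃* c-commands the pronoun within its binding domain → coindexation would violate Principle B.
*Ingrid₄*: the pronoun c-commands this R-expression → coindexation would violate Principle C on *Ingrid₄*.
*[Ingrid₄'s rival]₅*: the pronoun c-commands this R-expression → coindexation would violate Principle C on *[Ingrid₄'s rival]₅*.
*Carmen₆*: the pronoun c-commands this R-expression → coindexation would violate Principle C on *Carmen₆*.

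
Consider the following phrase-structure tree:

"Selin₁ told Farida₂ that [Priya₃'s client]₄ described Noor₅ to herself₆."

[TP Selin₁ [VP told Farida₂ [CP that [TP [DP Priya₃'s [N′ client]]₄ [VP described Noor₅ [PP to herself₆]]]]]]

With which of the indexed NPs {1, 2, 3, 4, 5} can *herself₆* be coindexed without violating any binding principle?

*herself* is an anaphor, so Principle A applies: it must be bound in its binding domain.
Binding domain of *herself₆*: the embedded TP, whose subject is [Priya₃'s client]₄.
*Selin₁* c-commands the anaphor but is outside its binding domain → cannot satisfy Principle A.
*Farida₂* c-commands the anaphor but is outside its binding domain → cannot satisfy Principle A.
*Priya₃* does not c-command the anaphor → cannot bind it.
*[Priya₃'s client]₄* c-commands the anaphor within its binding domain → licit binder.
*Noor₅* c-commands the anaphor within its binding domain → licit binder.

{4, 5}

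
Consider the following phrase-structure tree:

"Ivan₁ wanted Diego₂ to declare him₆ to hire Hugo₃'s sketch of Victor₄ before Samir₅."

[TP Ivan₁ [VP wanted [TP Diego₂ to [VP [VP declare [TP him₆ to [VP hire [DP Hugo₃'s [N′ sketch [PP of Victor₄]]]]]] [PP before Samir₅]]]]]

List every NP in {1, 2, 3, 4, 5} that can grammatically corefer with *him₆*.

{1, 5}

*him* is a pronoun, so Principle B applies: it must be free in its binding domain.
Binding domain of *him₆*: the embedded TP, whose subject is Diego₂.
*Ivan₁* c-commands the pronoun but from outside its binding domain, and is not c-commanded by it → coindexation permitted.
*Diego₂* c-commands the pronoun within its binding domain → coindexation would violate Principle B.
*Hugo₃*: the pronoun c-commands this R-expression → coindexation would violate Principle C on *Hugo₃*.
*Victor₄*: the pronoun c-commands this R-expression → coindexation would violate Principle C on *Victor₄*.
*Samir₅* and the pronoun do not c-command one another → neither Principle B nor Principle C is at stake; coindexation permitted.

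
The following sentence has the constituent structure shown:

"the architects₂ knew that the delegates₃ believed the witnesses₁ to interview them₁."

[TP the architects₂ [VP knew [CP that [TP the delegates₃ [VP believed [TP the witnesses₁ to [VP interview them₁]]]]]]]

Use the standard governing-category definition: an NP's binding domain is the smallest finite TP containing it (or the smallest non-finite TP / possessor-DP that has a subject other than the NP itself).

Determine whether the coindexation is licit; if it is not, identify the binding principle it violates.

Principle B

The two coindexed NPs are *the witnesses₁* and *them₁*.
*them₁* is a pronoun. Its binding domain is the embedded TP, whose subject is the witnesses₁.
*the witnesses₁* c-commands it within that domain and carries the same index.
The pronoun is locally bound → Principle B violation.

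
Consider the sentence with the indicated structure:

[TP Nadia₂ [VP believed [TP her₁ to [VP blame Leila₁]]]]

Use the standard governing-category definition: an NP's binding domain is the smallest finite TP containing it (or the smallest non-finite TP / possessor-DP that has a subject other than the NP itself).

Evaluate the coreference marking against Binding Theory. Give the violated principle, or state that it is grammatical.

Principle C

The two coindexed NPs are *her₁* and *Leila₁*.
*Leila₁* is an R-expression. Principle C requires it to be free everywhere.
*her₁* c-commands it and carries the same index.
The R-expression is bound → Principle C violation.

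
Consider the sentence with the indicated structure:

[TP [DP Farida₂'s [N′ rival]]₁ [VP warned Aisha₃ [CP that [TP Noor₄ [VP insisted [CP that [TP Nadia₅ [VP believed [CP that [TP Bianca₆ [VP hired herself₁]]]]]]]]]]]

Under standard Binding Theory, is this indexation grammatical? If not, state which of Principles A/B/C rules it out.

The two coindexed NPs are *[Farida₂'s rival]₁* and *herself₁*.
*herself₁* is an anaphor. Principle A requires it to be bound within its binding domain — the embedded TP, whose subject is Bianca₆.
Within that domain it is c-commanded by *Bianca₆*, which does not share its index.
*[Farida₂'s rival]₁* does c-command the anaphor, but from outside its binding domain.
The anaphor is unbound in its domain → Principle A violation.

Principle A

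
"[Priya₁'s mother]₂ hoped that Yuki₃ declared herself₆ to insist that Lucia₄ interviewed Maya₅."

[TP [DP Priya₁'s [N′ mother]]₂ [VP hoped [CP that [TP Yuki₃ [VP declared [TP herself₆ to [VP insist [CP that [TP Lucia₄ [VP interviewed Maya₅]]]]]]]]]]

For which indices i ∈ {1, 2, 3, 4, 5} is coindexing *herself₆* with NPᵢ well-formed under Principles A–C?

*herself* is an anaphor, so Principle A applies: it must be bound in its binding domain.
Binding domain of *herself₆*: the embedded TP, whose subject is Yuki₃.
*Priya₁* does not c-command the anaphor → cannot bind it.
*[Priya₁'s mother]₂* c-commands the anaphor but is outside its binding domain → cannot satisfy Principle A.
*Yuki₃* c-commands the anaphor within its binding domain → licit binder.
*Lucia₄* does not c-command the anaphor → cannot bind it.
*Maya₅* does not c-command the anaphor → cannot bind it.

{3}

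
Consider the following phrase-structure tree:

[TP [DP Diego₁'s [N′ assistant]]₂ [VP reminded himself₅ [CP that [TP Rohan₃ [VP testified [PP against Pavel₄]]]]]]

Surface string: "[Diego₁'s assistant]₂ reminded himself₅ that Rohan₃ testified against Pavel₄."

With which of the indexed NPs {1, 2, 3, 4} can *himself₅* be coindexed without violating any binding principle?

*himself* is an anaphor, so Principle A applies: it must be bound in its binding domain.
Binding domain of *himself₅*: the matrix TP, whose subject is [Diego₁'s assistant]₂.
*Diego₁* does not c-command the anaphor → cannot bind it.
*[Diego₁'s assistant]₂* c-commands the anaphor within its binding domain → licit binder.
*Rohan₃* does not c-command the anaphor → cannot bind it.
*Pavel₄* does not c-command the anaphor → cannot bind it.

{2}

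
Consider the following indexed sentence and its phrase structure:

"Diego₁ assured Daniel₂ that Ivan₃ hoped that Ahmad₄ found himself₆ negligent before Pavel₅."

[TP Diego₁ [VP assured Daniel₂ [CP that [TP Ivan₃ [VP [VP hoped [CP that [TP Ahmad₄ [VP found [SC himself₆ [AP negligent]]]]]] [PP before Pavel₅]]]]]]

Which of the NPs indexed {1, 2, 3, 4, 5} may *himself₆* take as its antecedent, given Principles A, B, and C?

{4}

*himself* is an anaphor, so Principle A applies: it must be bound in its binding domain.
Binding domain of *himself₆*: the embedded TP, whose subject is Ahmad₄.
*Diego₁* c-commands the anaphor but is outside its binding domain → cannot satisfy Principle A.
*Daniel₂* c-commands the anaphor but is outside its binding domain → cannot satisfy Principle A.
*Ivan₃* c-commands the anaphor but is outside its binding domain → cannot satisfy Principle A.
*Ahmad₄* c-commands the anaphor within its binding domain → licit binder.
*Pavel₅* does not c-command the anaphor → cannot bind it.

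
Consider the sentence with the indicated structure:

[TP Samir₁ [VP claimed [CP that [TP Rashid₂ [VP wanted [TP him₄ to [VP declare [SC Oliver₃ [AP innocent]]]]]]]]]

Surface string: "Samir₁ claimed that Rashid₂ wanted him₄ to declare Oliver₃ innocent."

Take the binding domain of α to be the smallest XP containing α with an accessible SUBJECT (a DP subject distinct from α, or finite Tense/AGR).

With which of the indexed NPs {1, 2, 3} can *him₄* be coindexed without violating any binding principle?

*him* is a pronoun, so Principle B applies: it must be free in its binding domain.
Binding domain of *him₄*: the embedded TP, whose subject is Rashid₂.
*Samir₁* c-commands the pronoun but from outside its binding domain, and is not c-commanded by it → coindexation permitted.
*Rashid₂* c-commands the pronoun within its binding domain → coindexation would violate Principle B.
*Oliver₃*: the pronoun c-commands this R-expression → coindexation would violate Principle C on *Oliver₃*.

{1}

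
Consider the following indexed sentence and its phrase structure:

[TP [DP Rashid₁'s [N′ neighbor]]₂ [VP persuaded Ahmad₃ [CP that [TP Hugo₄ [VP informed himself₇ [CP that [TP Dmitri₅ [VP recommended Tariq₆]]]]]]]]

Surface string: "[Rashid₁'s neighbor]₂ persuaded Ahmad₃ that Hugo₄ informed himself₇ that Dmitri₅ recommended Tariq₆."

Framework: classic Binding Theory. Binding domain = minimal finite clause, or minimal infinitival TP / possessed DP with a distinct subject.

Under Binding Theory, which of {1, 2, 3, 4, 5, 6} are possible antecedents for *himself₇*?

{4}

*himself* is an anaphor, so Principle A applies: it must be bound in its binding domain.
Binding domain of *himself₇*: the embedded TP, whose subject is Hugo₄.
*Rashid₁* does not c-command the anaphor → cannot bind it.
*[Rashid₁'s neighbor]₂* c-commands the anaphor but is outside its binding domain → cannot satisfy Principle A.
*Ahmad₃* c-commands the anaphor but is outside its binding domain → cannot satisfy Principle A.
*Hugo₄* c-commands the anaphor within its binding domain → licit binder.
*Dmitri₅* does not c-command the anaphor → cannot bind it.
*Tariq₆* does not c-command the anaphor → cannot bind it.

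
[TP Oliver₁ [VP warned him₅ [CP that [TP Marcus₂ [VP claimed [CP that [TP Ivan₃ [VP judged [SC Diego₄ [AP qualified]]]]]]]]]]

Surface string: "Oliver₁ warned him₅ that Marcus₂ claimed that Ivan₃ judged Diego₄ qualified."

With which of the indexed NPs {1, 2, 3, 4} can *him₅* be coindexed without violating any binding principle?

none

*him* is a pronoun, so Principle B applies: it must be free in its binding domain.
Binding domain of *him₅*: the matrix TP, whose subject is Oliver₁.
*Oliver₁* c-commands the pronoun within its binding domain → coindexation would violate Principle B.
*Marcus₂*: the pronoun c-commands this R-expression → coindexation would violate Principle C on *Marcus₂*.
*Ivan₃*: the pronoun c-commands this R-expression → coindexation would violate Principle C on *Ivan₃*.
*Diego₄*: the pronoun c-commands this R-expression → coindexation would violate Principle C on *Diego₄*.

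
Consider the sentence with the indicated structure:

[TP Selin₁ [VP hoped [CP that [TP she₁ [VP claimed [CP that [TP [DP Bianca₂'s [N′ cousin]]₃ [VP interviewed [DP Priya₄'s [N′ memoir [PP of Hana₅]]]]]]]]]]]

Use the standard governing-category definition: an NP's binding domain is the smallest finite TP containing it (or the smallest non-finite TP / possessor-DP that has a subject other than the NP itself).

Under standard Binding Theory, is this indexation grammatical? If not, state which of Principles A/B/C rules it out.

grammatical

The two coindexed NPs are *Selin₁* and *she₁*.
*she₁* is a pronoun; nothing c-commands it within its binding domain (the embedded TP.), so Principle B holds trivially.
*Selin₁* is an R-expression; *she₁* does not c-command it, and no other NP shares its index, so Principle C is satisfied.
All principles are respected.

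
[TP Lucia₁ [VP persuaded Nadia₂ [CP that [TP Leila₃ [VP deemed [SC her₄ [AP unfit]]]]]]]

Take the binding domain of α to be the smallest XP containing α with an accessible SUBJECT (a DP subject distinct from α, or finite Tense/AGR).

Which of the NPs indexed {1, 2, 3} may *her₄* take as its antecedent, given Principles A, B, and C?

*her* is a pronoun, so Principle B applies: it must be free in its binding domain.
Binding domain of *her₄*: the embedded TP, whose subject is Leila₃.
*Lucia₁* c-commands the pronoun but from outside its binding domain, and is not c-commanded by it → coindexation permitted.
*Nadia₂* c-commands the pronoun but from outside its binding domain, and is not c-commanded by it → coindexation permitted.
*Leila₃* c-commands the pronoun within its binding domain → coindexation would violate Principle B.

{1, 2}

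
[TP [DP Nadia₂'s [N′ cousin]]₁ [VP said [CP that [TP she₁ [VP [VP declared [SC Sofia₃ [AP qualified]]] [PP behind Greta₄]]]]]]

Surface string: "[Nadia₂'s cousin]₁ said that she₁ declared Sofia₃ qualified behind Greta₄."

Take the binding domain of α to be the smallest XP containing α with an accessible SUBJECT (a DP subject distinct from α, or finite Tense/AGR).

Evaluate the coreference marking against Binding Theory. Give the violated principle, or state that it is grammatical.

grammatical

The two coindexed NPs are *[Nadia₂'s cousin]₁* and *she₁*.
*she₁* is a pronoun; nothing c-commands it within its binding domain (the embedded TP.), so Principle B holds trivially.
*[Nadia₂'s cousin]₁* is an R-expression; *she₁* does not c-command it, and no other NP shares its index, so Principle C is satisfied.
All principles are respected.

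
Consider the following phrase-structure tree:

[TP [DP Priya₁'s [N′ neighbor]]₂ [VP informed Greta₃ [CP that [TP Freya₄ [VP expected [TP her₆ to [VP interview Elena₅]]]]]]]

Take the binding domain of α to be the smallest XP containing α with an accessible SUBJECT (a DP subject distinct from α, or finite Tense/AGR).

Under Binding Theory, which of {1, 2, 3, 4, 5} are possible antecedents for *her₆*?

*her* is a pronoun, so Principle B applies: it must be free in its binding domain.
Binding domain of *her₆*: the embedded TP, whose subject is Freya₄.
*Priya₁* and the pronoun do not c-command one another → neither Principle B nor Principle C is at stake; coindexation permitted.
*[Priya₁'s neighbor]₂* c-commands the pronoun but from outside its binding domain, and is not c-commanded by it → coindexation permitted.
*Greta₃* c-commands the pronoun but from outside its binding domain, and is not c-commanded by it → coindexation permitted.
*Freya₄* c-commands the pronoun within its binding domain → coindexation would violate Principle B.
*Elena₅*: the pronoun c-commands this R-expression → coindexation would violate Principle C on *Elena₅*.

{1, 2, 3}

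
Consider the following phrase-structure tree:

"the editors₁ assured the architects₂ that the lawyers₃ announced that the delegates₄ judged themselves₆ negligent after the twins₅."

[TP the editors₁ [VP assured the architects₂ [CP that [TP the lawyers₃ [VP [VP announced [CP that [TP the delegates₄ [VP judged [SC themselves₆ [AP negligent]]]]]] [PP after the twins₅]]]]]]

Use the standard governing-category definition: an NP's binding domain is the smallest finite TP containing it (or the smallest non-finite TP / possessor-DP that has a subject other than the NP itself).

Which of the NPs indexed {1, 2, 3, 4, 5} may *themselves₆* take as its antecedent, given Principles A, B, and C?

{4}

*themselves* is an anaphor, so Principle A applies: it must be bound in its binding domain.
Binding domain of *themselves₆*: the embedded TP, whose subject is the delegates₄.
*the editors₁* c-commands the anaphor but is outside its binding domain → cannot satisfy Principle A.
*the architects₂* c-commands the anaphor but is outside its binding domain → cannot satisfy Principle A.
*the lawyers₃* c-commands the anaphor but is outside its binding domain → cannot satisfy Principle A.
*the delegates₄* c-commands the anaphor within its binding domain → licit binder.
*the twins₅* does not c-command the anaphor → cannot bind it.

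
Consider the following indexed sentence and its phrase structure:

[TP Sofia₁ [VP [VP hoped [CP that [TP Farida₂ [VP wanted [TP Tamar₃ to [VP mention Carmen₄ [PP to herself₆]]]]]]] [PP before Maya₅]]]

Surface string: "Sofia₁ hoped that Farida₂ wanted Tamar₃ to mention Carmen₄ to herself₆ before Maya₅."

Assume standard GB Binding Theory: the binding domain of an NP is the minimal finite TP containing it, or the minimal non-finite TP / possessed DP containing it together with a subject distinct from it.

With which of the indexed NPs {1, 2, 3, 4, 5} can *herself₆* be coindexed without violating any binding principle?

*herself* is an anaphor, so Principle A applies: it must be bound in its binding domain.
Binding domain of *herself₆*: the embedded TP, whose subject is Tamar₃.
*Sofia₁* c-commands the anaphor but is outside its binding domain → cannot satisfy Principle A.
*Farida₂* c-commands the anaphor but is outside its binding domain → cannot satisfy Principle A.
*Tamar₃* c-commands the anaphor within its binding domain → licit binder.
*Carmen₄* c-commands the anaphor within its binding domain → licit binder.
*Maya₅* does not c-command the anaphor → cannot bind it.

{3, 4}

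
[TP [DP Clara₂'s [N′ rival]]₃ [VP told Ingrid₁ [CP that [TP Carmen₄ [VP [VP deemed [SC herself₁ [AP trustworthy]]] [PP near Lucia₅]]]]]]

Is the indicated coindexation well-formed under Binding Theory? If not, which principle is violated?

Principle A

The two coindexed NPs are *Ingrid₁* and *herself₁*.
*herself₁* is an anaphor. Principle A requires it to be bound within its binding domain — the embedded TP, whose subject is Carmen₄.
Within that domain it is c-commanded by *Carmen₄*, which does not share its index.
*Ingrid₁* does c-command the anaphor, but from outside its binding domain.
The anaphor is unbound in its domain → Principle A violation.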